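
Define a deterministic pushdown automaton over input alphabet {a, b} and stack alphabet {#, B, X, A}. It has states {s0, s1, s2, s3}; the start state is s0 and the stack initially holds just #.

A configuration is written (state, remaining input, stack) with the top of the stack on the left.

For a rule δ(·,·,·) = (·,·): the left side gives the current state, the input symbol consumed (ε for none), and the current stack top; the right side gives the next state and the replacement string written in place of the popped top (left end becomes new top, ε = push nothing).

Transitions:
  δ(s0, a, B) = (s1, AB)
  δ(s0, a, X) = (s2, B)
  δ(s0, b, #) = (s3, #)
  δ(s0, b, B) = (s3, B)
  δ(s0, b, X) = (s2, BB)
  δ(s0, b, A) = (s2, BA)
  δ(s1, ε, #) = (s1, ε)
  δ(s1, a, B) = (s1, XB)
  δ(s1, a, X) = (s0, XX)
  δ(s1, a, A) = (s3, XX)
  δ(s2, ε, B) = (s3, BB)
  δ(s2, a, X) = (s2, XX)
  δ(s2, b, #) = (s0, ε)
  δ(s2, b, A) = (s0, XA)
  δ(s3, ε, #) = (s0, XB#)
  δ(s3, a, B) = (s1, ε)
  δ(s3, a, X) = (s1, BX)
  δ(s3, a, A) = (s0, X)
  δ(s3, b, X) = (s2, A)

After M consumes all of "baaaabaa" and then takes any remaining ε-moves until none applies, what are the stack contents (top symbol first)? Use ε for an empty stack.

XBBXBB#

(s0, baaaabaa, #)
  read b, top #: go to s3, push # → (s3, aaaabaa, #)
  ε-move, top #: go to s0, push XB# → (s0, aaaabaa, XB#)
  read a, top X: go to s2, push B → (s2, aaabaa, BB#)
  ε-move, top B: go to s3, push BB → (s3, aaabaa, BBB#)
  read a, top B: go to s1, push ε → (s1, aabaa, BB#)
  read a, top B: go to s1, push XB → (s1, abaa, XBB#)
  read a, top X: go to s0, push XX → (s0, baa, XXBB#)
  read b, top X: go to s2, push BB → (s2, aa, BBXBB#)
  ε-move, top B: go to s3, push BB → (s3, aa, BBBXBB#)
  read a, top B: go to s1, push ε → (s1, a, BBXBB#)
  read a, top B: go to s1, push XB → (s1, ε, XBBXBB#)
All input consumed in state s1 with stack XBBXBB#.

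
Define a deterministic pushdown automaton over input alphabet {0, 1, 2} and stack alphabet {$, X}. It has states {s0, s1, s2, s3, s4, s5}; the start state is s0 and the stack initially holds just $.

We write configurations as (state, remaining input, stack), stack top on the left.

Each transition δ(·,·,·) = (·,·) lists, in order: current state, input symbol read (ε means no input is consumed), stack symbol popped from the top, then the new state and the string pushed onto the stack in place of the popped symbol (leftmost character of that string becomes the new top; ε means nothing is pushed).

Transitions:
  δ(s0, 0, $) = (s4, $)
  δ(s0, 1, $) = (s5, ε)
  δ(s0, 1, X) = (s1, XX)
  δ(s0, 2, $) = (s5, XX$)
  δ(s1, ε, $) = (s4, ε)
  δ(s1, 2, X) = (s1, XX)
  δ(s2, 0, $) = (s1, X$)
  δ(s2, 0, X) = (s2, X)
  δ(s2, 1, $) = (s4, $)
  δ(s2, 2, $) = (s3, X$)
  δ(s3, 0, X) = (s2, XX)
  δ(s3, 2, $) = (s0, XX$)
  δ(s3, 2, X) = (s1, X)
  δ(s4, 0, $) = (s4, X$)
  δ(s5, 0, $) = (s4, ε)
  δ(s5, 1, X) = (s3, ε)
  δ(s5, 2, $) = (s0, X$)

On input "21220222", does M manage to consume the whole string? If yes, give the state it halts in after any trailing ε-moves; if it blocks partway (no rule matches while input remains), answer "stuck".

stuck

(s0, 21220222, $)
  read 2, top $: go to s5, push XX$ → (s5, 1220222, XX$)
  read 1, top X: go to s3, push ε → (s3, 220222, X$)
  read 2, top X: go to s1, push X → (s1, 20222, X$)
  read 2, top X: go to s1, push XX → (s1, 0222, XX$)
No transition for (s1, 0, top X); M blocks with input 0222 remaining.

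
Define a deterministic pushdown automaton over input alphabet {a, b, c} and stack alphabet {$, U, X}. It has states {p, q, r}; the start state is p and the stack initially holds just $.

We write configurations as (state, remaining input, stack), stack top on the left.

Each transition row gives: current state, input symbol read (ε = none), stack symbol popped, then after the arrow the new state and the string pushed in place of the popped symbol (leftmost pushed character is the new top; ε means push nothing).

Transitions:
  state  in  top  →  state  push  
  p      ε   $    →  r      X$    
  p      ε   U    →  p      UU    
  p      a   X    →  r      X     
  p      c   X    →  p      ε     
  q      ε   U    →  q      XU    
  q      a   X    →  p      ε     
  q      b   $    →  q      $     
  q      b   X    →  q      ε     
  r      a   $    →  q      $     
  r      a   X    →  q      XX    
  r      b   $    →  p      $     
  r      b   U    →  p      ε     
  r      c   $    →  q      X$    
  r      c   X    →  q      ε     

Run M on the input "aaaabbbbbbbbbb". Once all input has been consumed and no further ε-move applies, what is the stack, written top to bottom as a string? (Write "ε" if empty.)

(p, aaaabbbbbbbbbb, $)
  ε-move, top $: go to r, push X$ → (r, aaaabbbbbbbbbb, X$)
  read a, top X: go to q, push XX → (q, aaabbbbbbbbbb, XX$)
  read a, top X: go to p, push ε → (p, aabbbbbbbbbb, X$)
  read a, top X: go to r, push X → (r, abbbbbbbbbb, X$)
  read a, top X: go to q, push XX → (q, bbbbbbbbbb, XX$)
  read b, top X: go to q, push ε → (q, bbbbbbbbb, X$)
  read b, top X: go to q, push ε → (q, bbbbbbbb, $)
  read b, top $: go to q, push $ → (q, bbbbbbb, $)
  read b, top $: go to q, push $ → (q, bbbbbb, $)
  read b, top $: go to q, push $ → (q, bbbbb, $)
  read b, top $: go to q, push $ → (q, bbbb, $)
  read b, top $: go to q, push $ → (q, bbb, $)
  read b, top $: go to q, push $ → (q, bb, $)
  read b, top $: go to q, push $ → (q, b, $)
  read b, top $: go to q, push $ → (q, ε, $)
All input consumed in state q with stack $.

$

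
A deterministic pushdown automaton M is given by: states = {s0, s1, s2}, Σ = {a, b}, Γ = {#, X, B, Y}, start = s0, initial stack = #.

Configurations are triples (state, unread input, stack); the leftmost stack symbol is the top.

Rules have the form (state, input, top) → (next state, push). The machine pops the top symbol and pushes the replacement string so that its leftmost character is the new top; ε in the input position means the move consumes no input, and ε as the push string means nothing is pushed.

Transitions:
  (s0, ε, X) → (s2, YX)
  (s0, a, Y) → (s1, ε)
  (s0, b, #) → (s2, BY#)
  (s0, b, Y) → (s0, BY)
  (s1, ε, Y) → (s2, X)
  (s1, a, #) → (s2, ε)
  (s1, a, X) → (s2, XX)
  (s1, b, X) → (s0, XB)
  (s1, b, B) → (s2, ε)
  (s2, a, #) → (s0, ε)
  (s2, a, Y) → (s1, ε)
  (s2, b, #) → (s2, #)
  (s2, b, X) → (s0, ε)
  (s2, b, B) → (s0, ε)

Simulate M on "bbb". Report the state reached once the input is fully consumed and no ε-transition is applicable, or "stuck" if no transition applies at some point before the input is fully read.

s0

(s0, bbb, #)
  read b, top #: go to s2, push BY# → (s2, bb, BY#)
  read b, top B: go to s0, push ε → (s0, b, Y#)
  read b, top Y: go to s0, push BY → (s0, ε, BY#)
All input consumed; M is in state s0.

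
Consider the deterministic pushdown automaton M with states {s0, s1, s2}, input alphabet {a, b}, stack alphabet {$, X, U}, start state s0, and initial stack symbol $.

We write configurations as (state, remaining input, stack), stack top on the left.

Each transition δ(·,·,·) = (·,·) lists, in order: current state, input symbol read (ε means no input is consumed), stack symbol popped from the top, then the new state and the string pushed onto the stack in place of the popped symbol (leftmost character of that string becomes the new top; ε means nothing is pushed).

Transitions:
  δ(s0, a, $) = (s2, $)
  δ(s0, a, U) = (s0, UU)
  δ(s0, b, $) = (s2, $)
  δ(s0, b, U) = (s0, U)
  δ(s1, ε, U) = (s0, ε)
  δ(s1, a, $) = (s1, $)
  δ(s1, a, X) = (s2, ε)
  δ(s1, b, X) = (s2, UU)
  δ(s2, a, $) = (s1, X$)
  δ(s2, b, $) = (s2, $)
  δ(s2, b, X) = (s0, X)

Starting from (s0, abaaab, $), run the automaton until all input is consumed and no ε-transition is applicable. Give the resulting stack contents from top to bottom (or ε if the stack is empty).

UU$

(s0, abaaab, $)
  read a, top $: go to s2, push $ → (s2, baaab, $)
  read b, top $: go to s2, push $ → (s2, aaab, $)
  read a, top $: go to s1, push X$ → (s1, aab, X$)
  read a, top X: go to s2, push ε → (s2, ab, $)
  read a, top $: go to s1, push X$ → (s1, b, X$)
  read b, top X: go to s2, push UU → (s2, ε, UU$)
All input consumed in state s2 with stack UU$.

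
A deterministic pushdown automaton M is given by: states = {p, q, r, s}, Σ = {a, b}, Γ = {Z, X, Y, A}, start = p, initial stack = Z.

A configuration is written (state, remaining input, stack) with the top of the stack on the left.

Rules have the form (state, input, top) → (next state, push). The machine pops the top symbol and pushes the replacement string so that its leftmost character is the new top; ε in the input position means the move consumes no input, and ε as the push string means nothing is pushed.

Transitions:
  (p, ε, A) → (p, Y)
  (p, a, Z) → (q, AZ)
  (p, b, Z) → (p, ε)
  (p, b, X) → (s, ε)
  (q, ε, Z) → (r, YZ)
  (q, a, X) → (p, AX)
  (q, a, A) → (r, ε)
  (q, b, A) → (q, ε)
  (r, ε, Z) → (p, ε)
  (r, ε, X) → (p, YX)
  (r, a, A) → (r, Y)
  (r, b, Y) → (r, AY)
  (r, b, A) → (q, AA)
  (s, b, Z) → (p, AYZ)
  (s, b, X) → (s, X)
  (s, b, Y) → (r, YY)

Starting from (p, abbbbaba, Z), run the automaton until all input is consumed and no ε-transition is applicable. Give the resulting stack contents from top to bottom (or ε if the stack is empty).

YYZ

(p, abbbbaba, Z) ⊢ (q, bbbbaba, AZ) ⊢ (q, bbbaba, Z) ⊢ (r, bbbaba, YZ) ⊢ (r, bbaba, AYZ) ⊢ (q, baba, AAYZ) ⊢ (q, aba, AYZ) ⊢ (r, ba, YZ) ⊢ (r, a, AYZ) ⊢ (r, ε, YYZ)
All input consumed in state r with stack YYZ.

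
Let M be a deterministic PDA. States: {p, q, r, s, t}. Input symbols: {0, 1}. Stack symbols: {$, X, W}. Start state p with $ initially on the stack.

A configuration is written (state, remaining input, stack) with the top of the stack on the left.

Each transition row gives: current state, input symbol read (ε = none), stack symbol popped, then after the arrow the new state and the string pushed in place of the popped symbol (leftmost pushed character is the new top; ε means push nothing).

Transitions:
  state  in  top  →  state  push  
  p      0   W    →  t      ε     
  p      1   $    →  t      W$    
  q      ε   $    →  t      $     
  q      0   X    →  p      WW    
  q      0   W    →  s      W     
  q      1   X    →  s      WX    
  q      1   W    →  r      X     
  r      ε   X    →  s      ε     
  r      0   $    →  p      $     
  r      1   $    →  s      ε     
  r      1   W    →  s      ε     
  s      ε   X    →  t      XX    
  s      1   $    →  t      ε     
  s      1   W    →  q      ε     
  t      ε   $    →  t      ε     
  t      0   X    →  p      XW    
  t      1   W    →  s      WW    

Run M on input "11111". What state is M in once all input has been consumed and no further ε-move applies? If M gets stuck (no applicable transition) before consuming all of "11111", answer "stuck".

(p, 11111, $)
  read 1, top $: go to t, push W$ → (t, 1111, W$)
  read 1, top W: go to s, push WW → (s, 111, WW$)
  read 1, top W: go to q, push ε → (q, 11, W$)
  read 1, top W: go to r, push X → (r, 1, X$)
  ε-move, top X: go to s, push ε → (s, 1, $)
  read 1, top $: go to t, push ε → (t, ε, ε)
All input consumed; M is in state t.

t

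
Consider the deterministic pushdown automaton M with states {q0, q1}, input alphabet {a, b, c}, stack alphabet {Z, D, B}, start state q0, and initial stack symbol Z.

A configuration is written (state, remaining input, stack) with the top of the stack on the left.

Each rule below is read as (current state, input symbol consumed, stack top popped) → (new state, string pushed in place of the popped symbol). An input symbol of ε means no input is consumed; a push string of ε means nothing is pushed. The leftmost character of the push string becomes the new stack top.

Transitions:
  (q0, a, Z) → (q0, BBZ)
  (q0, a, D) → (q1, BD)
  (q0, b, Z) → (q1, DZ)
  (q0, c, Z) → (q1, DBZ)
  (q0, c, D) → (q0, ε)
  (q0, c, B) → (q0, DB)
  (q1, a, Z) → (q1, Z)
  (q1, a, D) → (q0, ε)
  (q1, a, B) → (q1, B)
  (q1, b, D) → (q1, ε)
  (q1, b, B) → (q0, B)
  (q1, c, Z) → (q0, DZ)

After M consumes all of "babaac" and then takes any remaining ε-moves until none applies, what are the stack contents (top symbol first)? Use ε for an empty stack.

(q0, babaac, Z)
  read b, top Z: go to q1, push DZ → (q1, abaac, DZ)
  read a, top D: go to q0, push ε → (q0, baac, Z)
  read b, top Z: go to q1, push DZ → (q1, aac, DZ)
  read a, top D: go to q0, push ε → (q0, ac, Z)
  read a, top Z: go to q0, push BBZ → (q0, c, BBZ)
  read c, top B: go to q0, push DB → (q0, ε, DBBZ)
All input consumed in state q0 with stack DBBZ.

DBBZ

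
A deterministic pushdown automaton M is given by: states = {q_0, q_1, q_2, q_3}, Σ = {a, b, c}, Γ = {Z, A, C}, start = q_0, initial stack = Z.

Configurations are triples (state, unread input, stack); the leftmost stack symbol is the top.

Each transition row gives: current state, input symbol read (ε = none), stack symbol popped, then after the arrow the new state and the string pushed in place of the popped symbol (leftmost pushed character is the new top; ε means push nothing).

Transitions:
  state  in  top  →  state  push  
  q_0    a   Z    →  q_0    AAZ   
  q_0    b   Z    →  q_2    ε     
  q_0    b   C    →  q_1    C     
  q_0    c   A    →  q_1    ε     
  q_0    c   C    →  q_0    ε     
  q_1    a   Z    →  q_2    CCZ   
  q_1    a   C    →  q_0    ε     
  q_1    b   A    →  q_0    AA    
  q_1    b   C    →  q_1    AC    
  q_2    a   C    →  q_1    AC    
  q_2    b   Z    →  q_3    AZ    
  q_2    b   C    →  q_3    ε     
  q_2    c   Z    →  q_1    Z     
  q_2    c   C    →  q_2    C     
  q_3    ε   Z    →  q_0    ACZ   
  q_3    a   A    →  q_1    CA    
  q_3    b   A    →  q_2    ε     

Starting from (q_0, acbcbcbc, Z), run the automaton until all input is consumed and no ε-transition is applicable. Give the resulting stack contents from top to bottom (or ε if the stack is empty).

AZ

(q_0, acbcbcbc, Z)
  read a, top Z: go to q_0, push AAZ → (q_0, cbcbcbc, AAZ)
  read c, top A: go to q_1, push ε → (q_1, bcbcbc, AZ)
  read b, top A: go to q_0, push AA → (q_0, cbcbc, AAZ)
  read c, top A: go to q_1, push ε → (q_1, bcbc, AZ)
  read b, top A: go to q_0, push AA → (q_0, cbc, AAZ)
  read c, top A: go to q_1, push ε → (q_1, bc, AZ)
  read b, top A: go to q_0, push AA → (q_0, c, AAZ)
  read c, top A: go to q_1, push ε → (q_1, ε, AZ)
All input consumed in state q_1 with stack AZ.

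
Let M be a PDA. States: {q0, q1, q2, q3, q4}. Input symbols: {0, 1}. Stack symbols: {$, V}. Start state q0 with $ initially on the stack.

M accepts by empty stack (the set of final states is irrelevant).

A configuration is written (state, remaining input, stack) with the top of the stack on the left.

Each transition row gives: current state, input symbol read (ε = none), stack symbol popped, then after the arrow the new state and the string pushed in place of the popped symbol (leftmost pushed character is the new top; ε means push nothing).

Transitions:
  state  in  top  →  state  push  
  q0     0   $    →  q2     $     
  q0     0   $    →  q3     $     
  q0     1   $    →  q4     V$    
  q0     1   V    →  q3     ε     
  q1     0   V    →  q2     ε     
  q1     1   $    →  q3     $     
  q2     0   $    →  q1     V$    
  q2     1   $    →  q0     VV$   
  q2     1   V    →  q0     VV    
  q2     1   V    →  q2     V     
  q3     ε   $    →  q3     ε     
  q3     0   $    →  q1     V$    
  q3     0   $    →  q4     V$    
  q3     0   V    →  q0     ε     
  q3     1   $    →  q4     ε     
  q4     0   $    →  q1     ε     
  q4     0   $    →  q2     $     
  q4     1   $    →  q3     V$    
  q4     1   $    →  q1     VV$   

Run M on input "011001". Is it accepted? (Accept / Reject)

Accept

One accepting computation: (q0, 011001, $) ⊢ (q2, 11001, $) ⊢ (q0, 1001, VV$) ⊢ (q3, 001, V$) ⊢ (q0, 01, $) ⊢ (q3, 1, $) ⊢ (q4, ε, ε)
All input consumed and the stack is empty.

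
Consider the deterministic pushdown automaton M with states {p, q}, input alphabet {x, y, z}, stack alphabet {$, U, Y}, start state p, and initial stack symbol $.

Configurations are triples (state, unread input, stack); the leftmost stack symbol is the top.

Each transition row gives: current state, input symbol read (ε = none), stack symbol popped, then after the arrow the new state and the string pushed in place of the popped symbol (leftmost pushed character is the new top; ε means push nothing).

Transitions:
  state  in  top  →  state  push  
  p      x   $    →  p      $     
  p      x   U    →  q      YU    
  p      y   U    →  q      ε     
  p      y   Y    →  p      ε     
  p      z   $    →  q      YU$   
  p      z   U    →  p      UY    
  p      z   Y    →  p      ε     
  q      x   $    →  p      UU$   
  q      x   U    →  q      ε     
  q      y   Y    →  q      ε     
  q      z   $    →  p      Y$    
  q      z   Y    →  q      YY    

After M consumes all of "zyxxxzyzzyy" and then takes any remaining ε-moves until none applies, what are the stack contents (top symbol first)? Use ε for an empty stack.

YUU$

(p, zyxxxzyzzyy, $) ⊢ (q, yxxxzyzzyy, YU$) ⊢ (q, xxxzyzzyy, U$) ⊢ (q, xxzyzzyy, $) ⊢ (p, xzyzzyy, UU$) ⊢ (q, zyzzyy, YUU$) ⊢ (q, yzzyy, YYUU$) ⊢ (q, zzyy, YUU$) ⊢ (q, zyy, YYUU$) ⊢ (q, yy, YYYUU$) ⊢ (q, y, YYUU$) ⊢ (q, ε, YUU$)
All input consumed in state q with stack YUU$.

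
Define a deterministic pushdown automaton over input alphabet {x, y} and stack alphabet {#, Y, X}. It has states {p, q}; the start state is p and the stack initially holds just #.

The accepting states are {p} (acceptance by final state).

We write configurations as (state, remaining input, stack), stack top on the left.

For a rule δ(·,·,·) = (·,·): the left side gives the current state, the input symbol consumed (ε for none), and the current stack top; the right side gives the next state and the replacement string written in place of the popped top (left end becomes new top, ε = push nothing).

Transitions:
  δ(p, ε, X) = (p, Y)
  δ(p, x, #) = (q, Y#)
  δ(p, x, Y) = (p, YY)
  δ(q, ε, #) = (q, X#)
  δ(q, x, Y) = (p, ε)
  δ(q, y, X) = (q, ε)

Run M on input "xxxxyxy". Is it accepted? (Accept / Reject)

(p, xxxxyxy, #)
  read x, top #: go to q, push Y# → (q, xxxyxy, Y#)
  read x, top Y: go to p, push ε → (p, xxyxy, #)
  read x, top #: go to q, push Y# → (q, xyxy, Y#)
  read x, top Y: go to p, push ε → (p, yxy, #)
No transition applies at (p, yxy, #); input not fully consumed.

Reject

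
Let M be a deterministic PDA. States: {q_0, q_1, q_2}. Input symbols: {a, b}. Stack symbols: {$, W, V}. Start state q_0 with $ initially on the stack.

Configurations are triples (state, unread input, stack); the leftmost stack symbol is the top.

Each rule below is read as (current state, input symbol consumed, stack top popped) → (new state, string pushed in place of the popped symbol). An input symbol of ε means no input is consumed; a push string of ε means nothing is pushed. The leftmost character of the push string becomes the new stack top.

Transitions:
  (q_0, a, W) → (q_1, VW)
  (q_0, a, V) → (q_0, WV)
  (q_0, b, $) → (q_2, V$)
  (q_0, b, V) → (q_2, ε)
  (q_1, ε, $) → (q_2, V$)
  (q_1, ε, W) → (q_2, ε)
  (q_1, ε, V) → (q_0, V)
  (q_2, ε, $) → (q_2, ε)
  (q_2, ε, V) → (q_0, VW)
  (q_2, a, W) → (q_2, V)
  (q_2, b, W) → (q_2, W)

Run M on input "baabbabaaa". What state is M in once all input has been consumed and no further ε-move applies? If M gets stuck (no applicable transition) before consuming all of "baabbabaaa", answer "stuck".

(q_0, baabbabaaa, $)
  read b, top $: go to q_2, push V$ → (q_2, aabbabaaa, V$)
  ε-move, top V: go to q_0, push VW → (q_0, aabbabaaa, VW$)
  read a, top V: go to q_0, push WV → (q_0, abbabaaa, WVW$)
  read a, top W: go to q_1, push VW → (q_1, bbabaaa, VWVW$)
  ε-move, top V: go to q_0, push V → (q_0, bbabaaa, VWVW$)
  read b, top V: go to q_2, push ε → (q_2, babaaa, WVW$)
  read b, top W: go to q_2, push W → (q_2, abaaa, WVW$)
  read a, top W: go to q_2, push V → (q_2, baaa, VVW$)
  ε-move, top V: go to q_0, push VW → (q_0, baaa, VWVW$)
  read b, top V: go to q_2, push ε → (q_2, aaa, WVW$)
  read a, top W: go to q_2, push V → (q_2, aa, VVW$)
  ε-move, top V: go to q_0, push VW → (q_0, aa, VWVW$)
  read a, top V: go to q_0, push WV → (q_0, a, WVWVW$)
  read a, top W: go to q_1, push VW → (q_1, ε, VWVWVW$)
  ε-move, top V: go to q_0, push V → (q_0, ε, VWVWVW$)
All input consumed; M is in state q_0.

q_0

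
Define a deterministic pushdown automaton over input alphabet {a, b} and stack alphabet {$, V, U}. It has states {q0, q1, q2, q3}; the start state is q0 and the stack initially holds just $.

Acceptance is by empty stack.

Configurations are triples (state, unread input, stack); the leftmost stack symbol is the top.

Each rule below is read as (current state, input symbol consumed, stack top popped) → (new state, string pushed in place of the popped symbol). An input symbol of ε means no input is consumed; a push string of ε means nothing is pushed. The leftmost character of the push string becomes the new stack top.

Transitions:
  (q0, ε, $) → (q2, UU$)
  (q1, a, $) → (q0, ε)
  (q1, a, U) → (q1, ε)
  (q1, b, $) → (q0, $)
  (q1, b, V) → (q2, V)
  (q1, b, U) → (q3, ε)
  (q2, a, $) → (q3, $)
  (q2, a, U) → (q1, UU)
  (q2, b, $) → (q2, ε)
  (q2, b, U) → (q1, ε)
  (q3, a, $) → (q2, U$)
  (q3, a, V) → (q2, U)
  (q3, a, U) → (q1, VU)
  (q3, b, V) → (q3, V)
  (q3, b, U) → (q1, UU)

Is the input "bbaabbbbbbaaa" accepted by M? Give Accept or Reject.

(q0, bbaabbbbbbaaa, $)
  ε-move, top $: go to q2, push UU$ → (q2, bbaabbbbbbaaa, UU$)
  read b, top U: go to q1, push ε → (q1, baabbbbbbaaa, U$)
  read b, top U: go to q3, push ε → (q3, aabbbbbbaaa, $)
  read a, top $: go to q2, push U$ → (q2, abbbbbbaaa, U$)
  read a, top U: go to q1, push UU → (q1, bbbbbbaaa, UU$)
  read b, top U: go to q3, push ε → (q3, bbbbbaaa, U$)
  read b, top U: go to q1, push UU → (q1, bbbbaaa, UU$)
  read b, top U: go to q3, push ε → (q3, bbbaaa, U$)
  read b, top U: go to q1, push UU → (q1, bbaaa, UU$)
  read b, top U: go to q3, push ε → (q3, baaa, U$)
  read b, top U: go to q1, push UU → (q1, aaa, UU$)
  read a, top U: go to q1, push ε → (q1, aa, U$)
  read a, top U: go to q1, push ε → (q1, a, $)
  read a, top $: go to q0, push ε → (q0, ε, ε)
All input consumed and the stack is empty.

Accept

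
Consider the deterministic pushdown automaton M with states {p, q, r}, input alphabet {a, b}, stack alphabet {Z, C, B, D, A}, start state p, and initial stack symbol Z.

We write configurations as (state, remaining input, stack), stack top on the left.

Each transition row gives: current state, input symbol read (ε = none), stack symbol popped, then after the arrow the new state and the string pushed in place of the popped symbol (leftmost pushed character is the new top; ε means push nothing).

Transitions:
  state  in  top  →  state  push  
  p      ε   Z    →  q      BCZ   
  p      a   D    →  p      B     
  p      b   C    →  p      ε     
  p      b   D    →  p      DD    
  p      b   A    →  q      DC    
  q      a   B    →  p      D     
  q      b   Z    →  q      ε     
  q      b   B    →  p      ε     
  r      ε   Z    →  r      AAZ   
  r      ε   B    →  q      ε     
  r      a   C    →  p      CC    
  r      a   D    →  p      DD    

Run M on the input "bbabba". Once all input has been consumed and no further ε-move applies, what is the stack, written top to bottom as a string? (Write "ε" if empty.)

(p, bbabba, Z) ⊢ (q, bbabba, BCZ) ⊢ (p, babba, CZ) ⊢ (p, abba, Z) ⊢ (q, abba, BCZ) ⊢ (p, bba, DCZ) ⊢ (p, ba, DDCZ) ⊢ (p, a, DDDCZ) ⊢ (p, ε, BDDCZ)
All input consumed in state p with stack BDDCZ.

BDDCZ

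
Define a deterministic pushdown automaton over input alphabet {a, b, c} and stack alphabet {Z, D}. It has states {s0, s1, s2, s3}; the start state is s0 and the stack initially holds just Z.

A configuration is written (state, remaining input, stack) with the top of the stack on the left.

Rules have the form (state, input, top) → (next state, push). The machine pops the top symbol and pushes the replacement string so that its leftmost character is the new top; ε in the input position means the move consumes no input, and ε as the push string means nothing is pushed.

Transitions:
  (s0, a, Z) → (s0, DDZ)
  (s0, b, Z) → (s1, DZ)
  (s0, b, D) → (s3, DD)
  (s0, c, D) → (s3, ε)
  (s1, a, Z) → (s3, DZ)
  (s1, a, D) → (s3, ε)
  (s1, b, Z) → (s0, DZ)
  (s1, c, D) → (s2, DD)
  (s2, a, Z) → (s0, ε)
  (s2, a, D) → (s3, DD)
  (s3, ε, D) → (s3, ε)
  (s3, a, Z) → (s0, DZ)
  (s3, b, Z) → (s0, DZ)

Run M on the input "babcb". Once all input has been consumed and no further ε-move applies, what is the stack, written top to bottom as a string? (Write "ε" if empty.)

(s0, babcb, Z)
  read b, top Z: go to s1, push DZ → (s1, abcb, DZ)
  read a, top D: go to s3, push ε → (s3, bcb, Z)
  read b, top Z: go to s0, push DZ → (s0, cb, DZ)
  read c, top D: go to s3, push ε → (s3, b, Z)
  read b, top Z: go to s0, push DZ → (s0, ε, DZ)
All input consumed in state s0 with stack DZ.

DZ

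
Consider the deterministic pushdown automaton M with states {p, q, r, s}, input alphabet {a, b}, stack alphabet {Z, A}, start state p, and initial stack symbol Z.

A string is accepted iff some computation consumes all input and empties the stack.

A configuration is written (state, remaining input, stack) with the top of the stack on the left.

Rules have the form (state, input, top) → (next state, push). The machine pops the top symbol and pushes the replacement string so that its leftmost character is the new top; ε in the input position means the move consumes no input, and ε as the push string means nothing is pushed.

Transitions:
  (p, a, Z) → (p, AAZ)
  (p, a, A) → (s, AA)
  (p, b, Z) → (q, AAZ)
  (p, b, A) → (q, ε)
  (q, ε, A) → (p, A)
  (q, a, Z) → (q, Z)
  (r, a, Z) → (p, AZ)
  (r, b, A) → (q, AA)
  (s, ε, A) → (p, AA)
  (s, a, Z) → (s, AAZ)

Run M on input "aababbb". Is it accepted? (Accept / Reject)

(p, aababbb, Z) ⊢ (p, ababbb, AAZ) ⊢ (s, babbb, AAAZ) ⊢ (p, babbb, AAAAZ) ⊢ (q, abbb, AAAZ) ⊢ (p, abbb, AAAZ) ⊢ (s, bbb, AAAAZ) ⊢ (p, bbb, AAAAAZ) ⊢ (q, bb, AAAAZ) ⊢ (p, bb, AAAAZ) ⊢ (q, b, AAAZ) ⊢ (p, b, AAAZ) ⊢ (q, ε, AAZ) ⊢ (p, ε, AAZ)
All input consumed; stack is AAZ, not empty, and no further ε-move applies.

Reject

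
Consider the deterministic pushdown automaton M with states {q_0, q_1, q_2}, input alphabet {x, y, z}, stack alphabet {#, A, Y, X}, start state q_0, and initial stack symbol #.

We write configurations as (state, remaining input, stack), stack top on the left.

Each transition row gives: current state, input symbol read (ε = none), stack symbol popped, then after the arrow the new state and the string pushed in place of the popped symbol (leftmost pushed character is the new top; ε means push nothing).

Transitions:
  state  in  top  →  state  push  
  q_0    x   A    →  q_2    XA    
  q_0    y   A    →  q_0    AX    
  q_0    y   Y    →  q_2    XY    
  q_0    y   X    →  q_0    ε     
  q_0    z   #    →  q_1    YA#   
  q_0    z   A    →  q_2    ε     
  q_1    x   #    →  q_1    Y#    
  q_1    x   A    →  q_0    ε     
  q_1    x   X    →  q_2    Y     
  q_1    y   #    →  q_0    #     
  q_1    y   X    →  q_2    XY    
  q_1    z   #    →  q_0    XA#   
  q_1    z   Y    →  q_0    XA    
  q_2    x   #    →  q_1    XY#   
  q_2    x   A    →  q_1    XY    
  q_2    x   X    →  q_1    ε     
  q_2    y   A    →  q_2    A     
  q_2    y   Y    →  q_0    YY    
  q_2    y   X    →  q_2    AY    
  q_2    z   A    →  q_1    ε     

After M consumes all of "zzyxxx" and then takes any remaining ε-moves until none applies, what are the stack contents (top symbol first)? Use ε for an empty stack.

(q_0, zzyxxx, #)
  read z, top #: go to q_1, push YA# → (q_1, zyxxx, YA#)
  read z, top Y: go to q_0, push XA → (q_0, yxxx, XAA#)
  read y, top X: go to q_0, push ε → (q_0, xxx, AA#)
  read x, top A: go to q_2, push XA → (q_2, xx, XAA#)
  read x, top X: go to q_1, push ε → (q_1, x, AA#)
  read x, top A: go to q_0, push ε → (q_0, ε, A#)
All input consumed in state q_0 with stack A#.

A#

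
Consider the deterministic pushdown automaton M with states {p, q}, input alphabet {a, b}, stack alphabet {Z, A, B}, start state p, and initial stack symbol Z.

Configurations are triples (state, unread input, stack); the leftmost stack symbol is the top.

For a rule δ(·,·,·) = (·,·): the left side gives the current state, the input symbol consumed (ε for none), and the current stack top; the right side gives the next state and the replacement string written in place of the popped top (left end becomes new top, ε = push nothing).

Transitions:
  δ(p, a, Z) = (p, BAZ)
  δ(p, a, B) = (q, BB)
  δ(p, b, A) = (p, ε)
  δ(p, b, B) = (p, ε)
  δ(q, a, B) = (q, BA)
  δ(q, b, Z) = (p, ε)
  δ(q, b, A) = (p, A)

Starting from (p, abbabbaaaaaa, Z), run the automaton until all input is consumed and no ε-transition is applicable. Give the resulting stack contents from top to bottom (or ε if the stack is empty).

(p, abbabbaaaaaa, Z)
  read a, top Z: go to p, push BAZ → (p, bbabbaaaaaa, BAZ)
  read b, top B: go to p, push ε → (p, babbaaaaaa, AZ)
  read b, top A: go to p, push ε → (p, abbaaaaaa, Z)
  read a, top Z: go to p, push BAZ → (p, bbaaaaaa, BAZ)
  read b, top B: go to p, push ε → (p, baaaaaa, AZ)
  read b, top A: go to p, push ε → (p, aaaaaa, Z)
  read a, top Z: go to p, push BAZ → (p, aaaaa, BAZ)
  read a, top B: go to q, push BB → (q, aaaa, BBAZ)
  read a, top B: go to q, push BA → (q, aaa, BABAZ)
  read a, top B: go to q, push BA → (q, aa, BAABAZ)
  read a, top B: go to q, push BA → (q, a, BAAABAZ)
  read a, top B: go to q, push BA → (q, ε, BAAAABAZ)
All input consumed in state q with stack BAAAABAZ.

BAAAABAZ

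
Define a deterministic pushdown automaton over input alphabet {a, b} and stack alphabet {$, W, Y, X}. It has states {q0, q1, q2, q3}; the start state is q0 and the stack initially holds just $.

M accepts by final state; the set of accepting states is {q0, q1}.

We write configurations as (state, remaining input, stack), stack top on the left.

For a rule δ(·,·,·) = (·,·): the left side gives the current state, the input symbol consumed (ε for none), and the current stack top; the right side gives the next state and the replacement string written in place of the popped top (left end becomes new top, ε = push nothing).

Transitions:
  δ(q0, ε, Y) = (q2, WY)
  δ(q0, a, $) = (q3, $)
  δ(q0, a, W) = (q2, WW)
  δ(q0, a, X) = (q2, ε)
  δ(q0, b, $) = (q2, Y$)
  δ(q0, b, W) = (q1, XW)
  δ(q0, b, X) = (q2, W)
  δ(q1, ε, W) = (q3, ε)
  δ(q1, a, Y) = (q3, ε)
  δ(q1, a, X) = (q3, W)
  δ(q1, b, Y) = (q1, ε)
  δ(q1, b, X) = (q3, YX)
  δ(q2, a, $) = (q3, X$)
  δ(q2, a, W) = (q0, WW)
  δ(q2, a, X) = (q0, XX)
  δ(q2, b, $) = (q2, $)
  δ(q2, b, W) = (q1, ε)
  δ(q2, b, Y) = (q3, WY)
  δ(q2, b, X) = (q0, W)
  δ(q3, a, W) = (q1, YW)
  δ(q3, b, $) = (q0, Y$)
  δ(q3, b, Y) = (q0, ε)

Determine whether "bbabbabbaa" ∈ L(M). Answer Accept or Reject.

(q0, bbabbabbaa, $) ⊢ (q2, babbabbaa, Y$) ⊢ (q3, abbabbaa, WY$) ⊢ (q1, bbabbaa, YWY$) ⊢ (q1, babbaa, WY$) ⊢ (q3, babbaa, Y$) ⊢ (q0, abbaa, $) ⊢ (q3, bbaa, $) ⊢ (q0, baa, Y$) ⊢ (q2, baa, WY$) ⊢ (q1, aa, Y$) ⊢ (q3, a, $)
No transition applies at (q3, a, $); input not fully consumed.

Reject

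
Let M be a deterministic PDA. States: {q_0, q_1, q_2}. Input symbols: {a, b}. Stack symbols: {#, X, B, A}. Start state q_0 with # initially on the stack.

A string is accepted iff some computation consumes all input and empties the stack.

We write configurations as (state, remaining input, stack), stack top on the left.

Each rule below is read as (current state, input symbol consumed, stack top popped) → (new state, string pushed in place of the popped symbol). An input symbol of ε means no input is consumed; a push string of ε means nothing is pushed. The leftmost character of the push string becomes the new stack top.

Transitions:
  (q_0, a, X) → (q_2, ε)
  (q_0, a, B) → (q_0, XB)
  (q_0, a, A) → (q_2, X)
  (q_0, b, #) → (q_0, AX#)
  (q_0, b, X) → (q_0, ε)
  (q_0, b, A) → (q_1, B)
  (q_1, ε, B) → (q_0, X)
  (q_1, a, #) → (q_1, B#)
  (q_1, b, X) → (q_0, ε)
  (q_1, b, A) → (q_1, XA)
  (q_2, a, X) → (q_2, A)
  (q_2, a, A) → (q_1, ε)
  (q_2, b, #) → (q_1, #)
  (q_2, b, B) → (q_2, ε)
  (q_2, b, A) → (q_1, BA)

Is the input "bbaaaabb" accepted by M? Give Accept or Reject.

Reject

(q_0, bbaaaabb, #)
  read b, top #: go to q_0, push AX# → (q_0, baaaabb, AX#)
  read b, top A: go to q_1, push B → (q_1, aaaabb, BX#)
  ε-move, top B: go to q_0, push X → (q_0, aaaabb, XX#)
  read a, top X: go to q_2, push ε → (q_2, aaabb, X#)
  read a, top X: go to q_2, push A → (q_2, aabb, A#)
  read a, top A: go to q_1, push ε → (q_1, abb, #)
  read a, top #: go to q_1, push B# → (q_1, bb, B#)
  ε-move, top B: go to q_0, push X → (q_0, bb, X#)
  read b, top X: go to q_0, push ε → (q_0, b, #)
  read b, top #: go to q_0, push AX# → (q_0, ε, AX#)
All input consumed; stack is AX#, not empty, and no further ε-move applies.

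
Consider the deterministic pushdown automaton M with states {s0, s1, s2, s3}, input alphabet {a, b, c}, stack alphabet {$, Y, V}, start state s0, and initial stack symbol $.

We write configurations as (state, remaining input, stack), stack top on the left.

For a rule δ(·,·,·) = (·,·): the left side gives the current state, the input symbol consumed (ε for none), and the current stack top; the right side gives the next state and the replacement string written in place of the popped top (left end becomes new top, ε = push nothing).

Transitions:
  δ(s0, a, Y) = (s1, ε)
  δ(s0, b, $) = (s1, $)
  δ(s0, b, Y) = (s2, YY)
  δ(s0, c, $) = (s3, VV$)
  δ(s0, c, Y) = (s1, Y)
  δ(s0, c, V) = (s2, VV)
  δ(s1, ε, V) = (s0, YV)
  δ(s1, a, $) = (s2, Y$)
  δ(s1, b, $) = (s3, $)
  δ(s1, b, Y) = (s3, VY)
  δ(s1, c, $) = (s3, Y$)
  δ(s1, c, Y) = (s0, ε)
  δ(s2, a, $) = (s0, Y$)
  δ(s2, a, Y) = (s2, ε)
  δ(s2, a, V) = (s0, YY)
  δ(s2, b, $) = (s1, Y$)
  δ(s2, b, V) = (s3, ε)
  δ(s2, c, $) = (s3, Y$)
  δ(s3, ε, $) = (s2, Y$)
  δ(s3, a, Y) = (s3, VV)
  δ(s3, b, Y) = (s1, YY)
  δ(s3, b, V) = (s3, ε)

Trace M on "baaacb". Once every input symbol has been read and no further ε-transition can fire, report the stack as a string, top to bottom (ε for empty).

(s0, baaacb, $) ⊢ (s1, aaacb, $) ⊢ (s2, aacb, Y$) ⊢ (s2, acb, $) ⊢ (s0, cb, Y$) ⊢ (s1, b, Y$) ⊢ (s3, ε, VY$)
All input consumed in state s3 with stack VY$.

VY$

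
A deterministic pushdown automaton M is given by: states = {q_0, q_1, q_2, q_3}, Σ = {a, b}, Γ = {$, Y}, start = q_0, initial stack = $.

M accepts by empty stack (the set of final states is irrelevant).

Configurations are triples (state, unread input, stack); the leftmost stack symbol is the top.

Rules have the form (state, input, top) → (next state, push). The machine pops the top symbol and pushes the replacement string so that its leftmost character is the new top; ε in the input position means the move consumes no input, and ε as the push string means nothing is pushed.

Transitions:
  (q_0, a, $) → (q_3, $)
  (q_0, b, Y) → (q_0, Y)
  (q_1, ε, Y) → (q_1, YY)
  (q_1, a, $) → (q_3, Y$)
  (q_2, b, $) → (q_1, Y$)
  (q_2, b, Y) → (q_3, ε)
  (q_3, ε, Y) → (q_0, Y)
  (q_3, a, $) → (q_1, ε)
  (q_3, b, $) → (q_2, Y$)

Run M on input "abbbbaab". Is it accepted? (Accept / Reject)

(q_0, abbbbaab, $)
  read a, top $: go to q_3, push $ → (q_3, bbbbaab, $)
  read b, top $: go to q_2, push Y$ → (q_2, bbbaab, Y$)
  read b, top Y: go to q_3, push ε → (q_3, bbaab, $)
  read b, top $: go to q_2, push Y$ → (q_2, baab, Y$)
  read b, top Y: go to q_3, push ε → (q_3, aab, $)
  read a, top $: go to q_1, push ε → (q_1, ab, ε)
No transition applies at (q_1, ab, ε); input not fully consumed.

Reject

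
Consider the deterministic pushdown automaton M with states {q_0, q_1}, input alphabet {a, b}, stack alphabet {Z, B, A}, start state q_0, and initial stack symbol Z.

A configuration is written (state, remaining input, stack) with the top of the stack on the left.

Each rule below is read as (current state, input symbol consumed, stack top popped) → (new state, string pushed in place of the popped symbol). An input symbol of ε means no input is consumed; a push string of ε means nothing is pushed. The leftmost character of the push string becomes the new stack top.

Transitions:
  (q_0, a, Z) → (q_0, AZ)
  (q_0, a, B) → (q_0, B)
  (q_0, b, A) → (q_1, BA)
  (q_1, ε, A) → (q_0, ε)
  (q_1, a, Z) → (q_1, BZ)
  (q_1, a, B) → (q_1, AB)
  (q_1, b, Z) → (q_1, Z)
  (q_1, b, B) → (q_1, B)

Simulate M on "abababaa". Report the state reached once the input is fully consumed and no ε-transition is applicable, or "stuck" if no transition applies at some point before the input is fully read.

(q_0, abababaa, Z)
  read a, top Z: go to q_0, push AZ → (q_0, bababaa, AZ)
  read b, top A: go to q_1, push BA → (q_1, ababaa, BAZ)
  read a, top B: go to q_1, push AB → (q_1, babaa, ABAZ)
  ε-move, top A: go to q_0, push ε → (q_0, babaa, BAZ)
No transition for (q_0, b, top B); M blocks with input babaa remaining.

stuck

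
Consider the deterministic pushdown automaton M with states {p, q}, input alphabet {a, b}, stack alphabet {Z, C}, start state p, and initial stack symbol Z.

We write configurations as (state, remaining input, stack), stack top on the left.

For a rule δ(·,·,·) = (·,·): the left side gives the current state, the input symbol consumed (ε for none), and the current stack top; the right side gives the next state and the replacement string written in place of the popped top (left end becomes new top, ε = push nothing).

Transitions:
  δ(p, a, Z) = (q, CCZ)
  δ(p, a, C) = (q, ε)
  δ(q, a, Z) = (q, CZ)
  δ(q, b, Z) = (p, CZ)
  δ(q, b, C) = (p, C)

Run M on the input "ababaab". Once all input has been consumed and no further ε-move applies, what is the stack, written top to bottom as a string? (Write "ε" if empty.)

(p, ababaab, Z) ⊢ (q, babaab, CCZ) ⊢ (p, abaab, CCZ) ⊢ (q, baab, CZ) ⊢ (p, aab, CZ) ⊢ (q, ab, Z) ⊢ (q, b, CZ) ⊢ (p, ε, CZ)
All input consumed in state p with stack CZ.

CZ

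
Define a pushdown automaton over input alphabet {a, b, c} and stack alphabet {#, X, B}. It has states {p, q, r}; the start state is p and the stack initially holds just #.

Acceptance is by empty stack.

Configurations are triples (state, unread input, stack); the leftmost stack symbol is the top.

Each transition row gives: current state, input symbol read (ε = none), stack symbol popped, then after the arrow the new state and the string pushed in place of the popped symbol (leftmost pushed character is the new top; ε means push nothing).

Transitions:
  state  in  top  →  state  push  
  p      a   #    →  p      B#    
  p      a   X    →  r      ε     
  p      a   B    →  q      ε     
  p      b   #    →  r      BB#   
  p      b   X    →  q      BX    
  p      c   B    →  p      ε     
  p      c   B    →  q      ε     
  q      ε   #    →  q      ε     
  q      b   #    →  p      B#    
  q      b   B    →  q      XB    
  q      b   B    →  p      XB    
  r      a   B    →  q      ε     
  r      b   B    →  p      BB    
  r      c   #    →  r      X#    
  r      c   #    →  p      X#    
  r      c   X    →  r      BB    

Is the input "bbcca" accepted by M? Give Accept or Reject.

Accept

One accepting computation: (p, bbcca, #) ⊢ (r, bcca, BB#) ⊢ (p, cca, BBB#) ⊢ (p, ca, BB#) ⊢ (p, a, B#) ⊢ (q, ε, #) ⊢ (q, ε, ε)
All input consumed and the stack is empty.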